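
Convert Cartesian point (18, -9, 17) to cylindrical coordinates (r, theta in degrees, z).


r = sqrt(18^2 + (-9)^2) = 20.1246
theta = atan2(-9, 18) = 333.4349 deg
z = 17

r = 20.1246, theta = 333.4349 deg, z = 17


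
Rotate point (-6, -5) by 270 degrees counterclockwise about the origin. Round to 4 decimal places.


x' = -6*cos(270) - -5*sin(270) = -5
y' = -6*sin(270) + -5*cos(270) = 6

(-5, 6)


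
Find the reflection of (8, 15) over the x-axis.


Reflection across x-axis: (x, y) -> (x, -y)
(8, 15) -> (8, -15)

(8, -15)


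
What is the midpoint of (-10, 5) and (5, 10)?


Midpoint = ((-10+5)/2, (5+10)/2) = (-2.5, 7.5)

(-2.5, 7.5)


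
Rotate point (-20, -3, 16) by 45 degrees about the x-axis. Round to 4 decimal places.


x' = -20
y' = -3*cos(45) - 16*sin(45) = -13.435
z' = -3*sin(45) + 16*cos(45) = 9.1924

(-20, -13.435, 9.1924)


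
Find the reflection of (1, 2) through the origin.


Reflection through origin: (x, y) -> (-x, -y)
(1, 2) -> (-1, -2)

(-1, -2)


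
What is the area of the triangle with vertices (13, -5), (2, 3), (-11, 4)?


Area = |x1(y2-y3) + x2(y3-y1) + x3(y1-y2)| / 2
= |13*(3-4) + 2*(4--5) + -11*(-5-3)| / 2
= 46.5

46.5


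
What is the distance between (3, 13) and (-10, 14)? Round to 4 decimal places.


d = sqrt((-10-3)^2 + (14-13)^2) = 13.0384

13.0384


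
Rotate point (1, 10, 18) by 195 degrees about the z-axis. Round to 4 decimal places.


x' = 1*cos(195) - 10*sin(195) = 1.6223
y' = 1*sin(195) + 10*cos(195) = -9.9181
z' = 18

(1.6223, -9.9181, 18)


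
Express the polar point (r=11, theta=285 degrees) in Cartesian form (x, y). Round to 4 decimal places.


x = 11 * cos(285) = 2.847
y = 11 * sin(285) = -10.6252

(2.847, -10.6252)


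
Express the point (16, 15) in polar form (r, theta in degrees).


r = sqrt(16^2 + 15^2) = 21.9317
theta = atan2(15, 16) = 43.1524 degrees

r = 21.9317, theta = 43.1524 degrees


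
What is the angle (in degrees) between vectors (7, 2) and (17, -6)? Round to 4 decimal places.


dot = 7*17 + 2*-6 = 107
|u| = 7.2801, |v| = 18.0278
cos(angle) = 0.8153
angle = 35.3854 degrees

35.3854 degrees


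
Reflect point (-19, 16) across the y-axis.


Reflection across y-axis: (x, y) -> (-x, y)
(-19, 16) -> (19, 16)

(19, 16)


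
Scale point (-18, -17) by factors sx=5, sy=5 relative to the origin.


Scaling: (x*sx, y*sy) = (-18*5, -17*5) = (-90, -85)

(-90, -85)


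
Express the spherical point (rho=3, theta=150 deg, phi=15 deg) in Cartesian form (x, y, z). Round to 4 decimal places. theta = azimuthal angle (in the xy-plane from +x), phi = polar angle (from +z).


x = 3 * sin(15) * cos(150) = -0.6724
y = 3 * sin(15) * sin(150) = 0.3882
z = 3 * cos(15) = 2.8978

(-0.6724, 0.3882, 2.8978)


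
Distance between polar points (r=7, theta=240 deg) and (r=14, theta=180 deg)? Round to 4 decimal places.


d = sqrt(r1^2 + r2^2 - 2*r1*r2*cos(t2-t1))
d = sqrt(7^2 + 14^2 - 2*7*14*cos(180-240)) = 12.1244

12.1244


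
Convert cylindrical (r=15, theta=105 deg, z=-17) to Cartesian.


x = 15 * cos(105) = -3.8823
y = 15 * sin(105) = 14.4889
z = -17

(-3.8823, 14.4889, -17)


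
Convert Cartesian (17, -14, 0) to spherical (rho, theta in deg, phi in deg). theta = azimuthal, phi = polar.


rho = sqrt(17^2 + (-14)^2 + 0^2) = 22.0227
theta = atan2(-14, 17) = 320.5275 deg
phi = acos(0/22.0227) = 90 deg

rho = 22.0227, theta = 320.5275 deg, phi = 90 deg


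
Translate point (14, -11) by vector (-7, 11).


Translation: (x+dx, y+dy) = (14+-7, -11+11) = (7, 0)

(7, 0)


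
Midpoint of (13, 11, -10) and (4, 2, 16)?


Midpoint = ((13+4)/2, (11+2)/2, (-10+16)/2) = (8.5, 6.5, 3)

(8.5, 6.5, 3)


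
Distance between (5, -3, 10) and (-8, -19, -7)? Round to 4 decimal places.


d = sqrt((-8-5)^2 + (-19--3)^2 + (-7-10)^2) = 26.7208

26.7208


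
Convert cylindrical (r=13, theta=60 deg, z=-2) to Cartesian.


x = 13 * cos(60) = 6.5
y = 13 * sin(60) = 11.2583
z = -2

(6.5, 11.2583, -2)


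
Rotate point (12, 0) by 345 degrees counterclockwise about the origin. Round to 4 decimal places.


x' = 12*cos(345) - 0*sin(345) = 11.5911
y' = 12*sin(345) + 0*cos(345) = -3.1058

(11.5911, -3.1058)


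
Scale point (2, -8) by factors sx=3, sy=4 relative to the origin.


Scaling: (x*sx, y*sy) = (2*3, -8*4) = (6, -32)

(6, -32)


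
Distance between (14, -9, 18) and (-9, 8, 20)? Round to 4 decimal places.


d = sqrt((-9-14)^2 + (8--9)^2 + (20-18)^2) = 28.6705

28.6705


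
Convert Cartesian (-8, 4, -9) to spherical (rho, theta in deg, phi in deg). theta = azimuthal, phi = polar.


rho = sqrt((-8)^2 + 4^2 + (-9)^2) = 12.6886
theta = atan2(4, -8) = 153.4349 deg
phi = acos(-9/12.6886) = 135.1779 deg

rho = 12.6886, theta = 153.4349 deg, phi = 135.1779 deg


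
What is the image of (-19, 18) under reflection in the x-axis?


Reflection across x-axis: (x, y) -> (x, -y)
(-19, 18) -> (-19, -18)

(-19, -18)


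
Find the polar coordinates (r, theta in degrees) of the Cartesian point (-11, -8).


r = sqrt((-11)^2 + (-8)^2) = 13.6015
theta = atan2(-8, -11) = 216.0274 degrees

r = 13.6015, theta = 216.0274 degrees


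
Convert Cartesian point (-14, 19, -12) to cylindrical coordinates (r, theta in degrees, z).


r = sqrt((-14)^2 + 19^2) = 23.6008
theta = atan2(19, -14) = 126.3844 deg
z = -12

r = 23.6008, theta = 126.3844 deg, z = -12


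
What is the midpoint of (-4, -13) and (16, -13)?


Midpoint = ((-4+16)/2, (-13+-13)/2) = (6, -13)

(6, -13)


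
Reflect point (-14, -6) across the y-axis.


Reflection across y-axis: (x, y) -> (-x, y)
(-14, -6) -> (14, -6)

(14, -6)


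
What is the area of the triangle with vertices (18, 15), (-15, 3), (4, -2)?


Area = |x1(y2-y3) + x2(y3-y1) + x3(y1-y2)| / 2
= |18*(3--2) + -15*(-2-15) + 4*(15-3)| / 2
= 196.5

196.5


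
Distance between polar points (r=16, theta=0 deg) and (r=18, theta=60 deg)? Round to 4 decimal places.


d = sqrt(r1^2 + r2^2 - 2*r1*r2*cos(t2-t1))
d = sqrt(16^2 + 18^2 - 2*16*18*cos(60-0)) = 17.088

17.088


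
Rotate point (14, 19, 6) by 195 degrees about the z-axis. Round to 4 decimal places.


x' = 14*cos(195) - 19*sin(195) = -8.6054
y' = 14*sin(195) + 19*cos(195) = -21.9761
z' = 6

(-8.6054, -21.9761, 6)


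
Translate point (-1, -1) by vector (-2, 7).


Translation: (x+dx, y+dy) = (-1+-2, -1+7) = (-3, 6)

(-3, 6)


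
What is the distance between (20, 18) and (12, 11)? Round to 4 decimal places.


d = sqrt((12-20)^2 + (11-18)^2) = 10.6301

10.6301


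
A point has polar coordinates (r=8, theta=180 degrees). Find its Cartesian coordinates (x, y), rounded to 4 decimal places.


x = 8 * cos(180) = -8
y = 8 * sin(180) = 0

(-8, 0)


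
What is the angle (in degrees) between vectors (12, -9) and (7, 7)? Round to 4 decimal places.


dot = 12*7 + -9*7 = 21
|u| = 15, |v| = 9.8995
cos(angle) = 0.1414
angle = 81.8699 degrees

81.8699 degrees


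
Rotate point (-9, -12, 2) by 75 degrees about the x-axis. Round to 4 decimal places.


x' = -9
y' = -12*cos(75) - 2*sin(75) = -5.0377
z' = -12*sin(75) + 2*cos(75) = -11.0735

(-9, -5.0377, -11.0735)


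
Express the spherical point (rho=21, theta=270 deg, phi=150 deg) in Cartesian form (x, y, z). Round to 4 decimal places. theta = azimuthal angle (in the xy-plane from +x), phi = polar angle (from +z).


x = 21 * sin(150) * cos(270) = 0
y = 21 * sin(150) * sin(270) = -10.5
z = 21 * cos(150) = -18.1865

(0, -10.5, -18.1865)


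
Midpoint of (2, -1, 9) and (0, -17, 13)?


Midpoint = ((2+0)/2, (-1+-17)/2, (9+13)/2) = (1, -9, 11)

(1, -9, 11)


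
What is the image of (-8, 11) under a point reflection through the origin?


Reflection through origin: (x, y) -> (-x, -y)
(-8, 11) -> (8, -11)

(8, -11)


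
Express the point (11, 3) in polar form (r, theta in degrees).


r = sqrt(11^2 + 3^2) = 11.4018
theta = atan2(3, 11) = 15.2551 degrees

r = 11.4018, theta = 15.2551 degrees


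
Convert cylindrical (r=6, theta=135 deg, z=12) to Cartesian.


x = 6 * cos(135) = -4.2426
y = 6 * sin(135) = 4.2426
z = 12

(-4.2426, 4.2426, 12)


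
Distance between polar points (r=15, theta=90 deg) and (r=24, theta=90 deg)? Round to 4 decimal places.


d = sqrt(r1^2 + r2^2 - 2*r1*r2*cos(t2-t1))
d = sqrt(15^2 + 24^2 - 2*15*24*cos(90-90)) = 9

9


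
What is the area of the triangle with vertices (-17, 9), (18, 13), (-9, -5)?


Area = |x1(y2-y3) + x2(y3-y1) + x3(y1-y2)| / 2
= |-17*(13--5) + 18*(-5-9) + -9*(9-13)| / 2
= 261

261


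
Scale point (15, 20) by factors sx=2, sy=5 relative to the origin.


Scaling: (x*sx, y*sy) = (15*2, 20*5) = (30, 100)

(30, 100)


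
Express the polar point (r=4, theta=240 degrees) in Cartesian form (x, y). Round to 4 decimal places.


x = 4 * cos(240) = -2
y = 4 * sin(240) = -3.4641

(-2, -3.4641)


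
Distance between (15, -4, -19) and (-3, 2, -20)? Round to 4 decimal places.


d = sqrt((-3-15)^2 + (2--4)^2 + (-20--19)^2) = 19

19


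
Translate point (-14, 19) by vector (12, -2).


Translation: (x+dx, y+dy) = (-14+12, 19+-2) = (-2, 17)

(-2, 17)


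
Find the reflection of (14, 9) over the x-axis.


Reflection across x-axis: (x, y) -> (x, -y)
(14, 9) -> (14, -9)

(14, -9)


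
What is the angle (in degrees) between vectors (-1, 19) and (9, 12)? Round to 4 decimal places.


dot = -1*9 + 19*12 = 219
|u| = 19.0263, |v| = 15
cos(angle) = 0.7674
angle = 39.8827 degrees

39.8827 degrees


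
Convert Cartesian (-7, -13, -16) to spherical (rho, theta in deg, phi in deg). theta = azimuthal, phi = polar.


rho = sqrt((-7)^2 + (-13)^2 + (-16)^2) = 21.7715
theta = atan2(-13, -7) = 241.6992 deg
phi = acos(-16/21.7715) = 137.2991 deg

rho = 21.7715, theta = 241.6992 deg, phi = 137.2991 deg


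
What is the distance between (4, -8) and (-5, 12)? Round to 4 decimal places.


d = sqrt((-5-4)^2 + (12--8)^2) = 21.9317

21.9317


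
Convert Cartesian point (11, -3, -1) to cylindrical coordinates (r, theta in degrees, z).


r = sqrt(11^2 + (-3)^2) = 11.4018
theta = atan2(-3, 11) = 344.7449 deg
z = -1

r = 11.4018, theta = 344.7449 deg, z = -1


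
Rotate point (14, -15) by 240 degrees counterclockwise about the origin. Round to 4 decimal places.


x' = 14*cos(240) - -15*sin(240) = -19.9904
y' = 14*sin(240) + -15*cos(240) = -4.6244

(-19.9904, -4.6244)


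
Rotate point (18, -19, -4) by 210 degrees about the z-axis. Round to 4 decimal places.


x' = 18*cos(210) - -19*sin(210) = -25.0885
y' = 18*sin(210) + -19*cos(210) = 7.4545
z' = -4

(-25.0885, 7.4545, -4)


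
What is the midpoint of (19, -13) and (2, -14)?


Midpoint = ((19+2)/2, (-13+-14)/2) = (10.5, -13.5)

(10.5, -13.5)


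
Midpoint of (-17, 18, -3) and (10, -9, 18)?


Midpoint = ((-17+10)/2, (18+-9)/2, (-3+18)/2) = (-3.5, 4.5, 7.5)

(-3.5, 4.5, 7.5)


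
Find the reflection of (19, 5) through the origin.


Reflection through origin: (x, y) -> (-x, -y)
(19, 5) -> (-19, -5)

(-19, -5)


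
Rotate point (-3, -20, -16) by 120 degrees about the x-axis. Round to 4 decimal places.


x' = -3
y' = -20*cos(120) - -16*sin(120) = 23.8564
z' = -20*sin(120) + -16*cos(120) = -9.3205

(-3, 23.8564, -9.3205)


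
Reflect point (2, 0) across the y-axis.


Reflection across y-axis: (x, y) -> (-x, y)
(2, 0) -> (-2, 0)

(-2, 0)


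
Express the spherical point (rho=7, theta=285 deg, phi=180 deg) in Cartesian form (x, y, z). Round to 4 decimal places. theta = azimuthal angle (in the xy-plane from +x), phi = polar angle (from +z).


x = 7 * sin(180) * cos(285) = 0
y = 7 * sin(180) * sin(285) = 0
z = 7 * cos(180) = -7

(0, 0, -7)


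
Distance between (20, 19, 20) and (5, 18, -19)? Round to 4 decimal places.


d = sqrt((5-20)^2 + (18-19)^2 + (-19-20)^2) = 41.7971

41.7971


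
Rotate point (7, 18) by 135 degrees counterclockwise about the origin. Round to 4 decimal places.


x' = 7*cos(135) - 18*sin(135) = -17.6777
y' = 7*sin(135) + 18*cos(135) = -7.7782

(-17.6777, -7.7782)


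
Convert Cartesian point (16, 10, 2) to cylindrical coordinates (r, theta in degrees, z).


r = sqrt(16^2 + 10^2) = 18.868
theta = atan2(10, 16) = 32.0054 deg
z = 2

r = 18.868, theta = 32.0054 deg, z = 2


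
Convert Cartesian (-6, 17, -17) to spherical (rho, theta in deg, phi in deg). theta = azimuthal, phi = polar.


rho = sqrt((-6)^2 + 17^2 + (-17)^2) = 24.779
theta = atan2(17, -6) = 109.44 deg
phi = acos(-17/24.779) = 133.3194 deg

rho = 24.779, theta = 109.44 deg, phi = 133.3194 deg


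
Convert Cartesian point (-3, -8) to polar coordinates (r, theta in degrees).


r = sqrt((-3)^2 + (-8)^2) = 8.544
theta = atan2(-8, -3) = 249.444 degrees

r = 8.544, theta = 249.444 degrees


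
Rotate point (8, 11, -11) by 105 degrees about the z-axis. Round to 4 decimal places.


x' = 8*cos(105) - 11*sin(105) = -12.6957
y' = 8*sin(105) + 11*cos(105) = 4.8804
z' = -11

(-12.6957, 4.8804, -11)


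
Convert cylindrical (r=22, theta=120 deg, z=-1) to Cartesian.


x = 22 * cos(120) = -11
y = 22 * sin(120) = 19.0526
z = -1

(-11, 19.0526, -1)


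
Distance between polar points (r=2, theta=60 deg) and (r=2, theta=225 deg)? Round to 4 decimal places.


d = sqrt(r1^2 + r2^2 - 2*r1*r2*cos(t2-t1))
d = sqrt(2^2 + 2^2 - 2*2*2*cos(225-60)) = 3.9658

3.9658


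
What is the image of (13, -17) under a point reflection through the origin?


Reflection through origin: (x, y) -> (-x, -y)
(13, -17) -> (-13, 17)

(-13, 17)


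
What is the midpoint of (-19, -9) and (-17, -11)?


Midpoint = ((-19+-17)/2, (-9+-11)/2) = (-18, -10)

(-18, -10)


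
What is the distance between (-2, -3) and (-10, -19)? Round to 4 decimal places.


d = sqrt((-10--2)^2 + (-19--3)^2) = 17.8885

17.8885


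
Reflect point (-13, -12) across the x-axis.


Reflection across x-axis: (x, y) -> (x, -y)
(-13, -12) -> (-13, 12)

(-13, 12)


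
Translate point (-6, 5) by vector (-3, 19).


Translation: (x+dx, y+dy) = (-6+-3, 5+19) = (-9, 24)

(-9, 24)


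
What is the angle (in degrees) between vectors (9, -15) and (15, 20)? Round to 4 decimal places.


dot = 9*15 + -15*20 = -165
|u| = 17.4929, |v| = 25
cos(angle) = -0.3773
angle = 112.1663 degrees

112.1663 degrees


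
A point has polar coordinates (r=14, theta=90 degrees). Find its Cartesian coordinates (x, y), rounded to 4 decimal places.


x = 14 * cos(90) = 0
y = 14 * sin(90) = 14

(0, 14)


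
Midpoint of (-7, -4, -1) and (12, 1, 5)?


Midpoint = ((-7+12)/2, (-4+1)/2, (-1+5)/2) = (2.5, -1.5, 2)

(2.5, -1.5, 2)


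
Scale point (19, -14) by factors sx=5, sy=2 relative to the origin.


Scaling: (x*sx, y*sy) = (19*5, -14*2) = (95, -28)

(95, -28)


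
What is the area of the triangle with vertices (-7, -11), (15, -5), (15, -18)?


Area = |x1(y2-y3) + x2(y3-y1) + x3(y1-y2)| / 2
= |-7*(-5--18) + 15*(-18--11) + 15*(-11--5)| / 2
= 143

143


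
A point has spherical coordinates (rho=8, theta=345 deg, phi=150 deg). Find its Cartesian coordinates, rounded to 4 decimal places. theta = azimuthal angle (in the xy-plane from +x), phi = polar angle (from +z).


x = 8 * sin(150) * cos(345) = 3.8637
y = 8 * sin(150) * sin(345) = -1.0353
z = 8 * cos(150) = -6.9282

(3.8637, -1.0353, -6.9282)


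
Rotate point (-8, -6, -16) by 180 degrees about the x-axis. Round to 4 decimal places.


x' = -8
y' = -6*cos(180) - -16*sin(180) = 6
z' = -6*sin(180) + -16*cos(180) = 16

(-8, 6, 16)


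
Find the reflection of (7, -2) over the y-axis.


Reflection across y-axis: (x, y) -> (-x, y)
(7, -2) -> (-7, -2)

(-7, -2)


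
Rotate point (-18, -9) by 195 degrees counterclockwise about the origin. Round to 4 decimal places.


x' = -18*cos(195) - -9*sin(195) = 15.0573
y' = -18*sin(195) + -9*cos(195) = 13.3521

(15.0573, 13.3521)


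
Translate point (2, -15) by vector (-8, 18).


Translation: (x+dx, y+dy) = (2+-8, -15+18) = (-6, 3)

(-6, 3)


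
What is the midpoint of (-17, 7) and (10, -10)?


Midpoint = ((-17+10)/2, (7+-10)/2) = (-3.5, -1.5)

(-3.5, -1.5)


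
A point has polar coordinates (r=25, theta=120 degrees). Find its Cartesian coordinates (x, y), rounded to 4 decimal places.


x = 25 * cos(120) = -12.5
y = 25 * sin(120) = 21.6506

(-12.5, 21.6506)


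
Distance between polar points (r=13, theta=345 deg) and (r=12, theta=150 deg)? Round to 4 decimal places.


d = sqrt(r1^2 + r2^2 - 2*r1*r2*cos(t2-t1))
d = sqrt(13^2 + 12^2 - 2*13*12*cos(150-345)) = 24.7865

24.7865


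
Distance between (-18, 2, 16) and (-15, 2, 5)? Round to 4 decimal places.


d = sqrt((-15--18)^2 + (2-2)^2 + (5-16)^2) = 11.4018

11.4018


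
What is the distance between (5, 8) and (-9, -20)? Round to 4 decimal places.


d = sqrt((-9-5)^2 + (-20-8)^2) = 31.305

31.305


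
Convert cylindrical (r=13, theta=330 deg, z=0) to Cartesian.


x = 13 * cos(330) = 11.2583
y = 13 * sin(330) = -6.5
z = 0

(11.2583, -6.5, 0)


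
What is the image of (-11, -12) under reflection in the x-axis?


Reflection across x-axis: (x, y) -> (x, -y)
(-11, -12) -> (-11, 12)

(-11, 12)


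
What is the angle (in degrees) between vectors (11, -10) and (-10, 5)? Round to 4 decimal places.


dot = 11*-10 + -10*5 = -160
|u| = 14.8661, |v| = 11.1803
cos(angle) = -0.9627
angle = 164.2914 degrees

164.2914 degrees


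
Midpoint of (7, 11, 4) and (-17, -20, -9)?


Midpoint = ((7+-17)/2, (11+-20)/2, (4+-9)/2) = (-5, -4.5, -2.5)

(-5, -4.5, -2.5)


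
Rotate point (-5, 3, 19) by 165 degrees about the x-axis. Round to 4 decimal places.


x' = -5
y' = 3*cos(165) - 19*sin(165) = -7.8153
z' = 3*sin(165) + 19*cos(165) = -17.5761

(-5, -7.8153, -17.5761)


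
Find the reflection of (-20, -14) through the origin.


Reflection through origin: (x, y) -> (-x, -y)
(-20, -14) -> (20, 14)

(20, 14)


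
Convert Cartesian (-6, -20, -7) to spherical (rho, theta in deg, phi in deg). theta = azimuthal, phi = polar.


rho = sqrt((-6)^2 + (-20)^2 + (-7)^2) = 22.0227
theta = atan2(-20, -6) = 253.3008 deg
phi = acos(-7/22.0227) = 108.5332 deg

rho = 22.0227, theta = 253.3008 deg, phi = 108.5332 deg


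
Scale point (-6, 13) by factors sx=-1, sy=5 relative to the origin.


Scaling: (x*sx, y*sy) = (-6*-1, 13*5) = (6, 65)

(6, 65)


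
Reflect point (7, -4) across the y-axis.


Reflection across y-axis: (x, y) -> (-x, y)
(7, -4) -> (-7, -4)

(-7, -4)


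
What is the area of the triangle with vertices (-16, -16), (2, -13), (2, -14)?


Area = |x1(y2-y3) + x2(y3-y1) + x3(y1-y2)| / 2
= |-16*(-13--14) + 2*(-14--16) + 2*(-16--13)| / 2
= 9

9


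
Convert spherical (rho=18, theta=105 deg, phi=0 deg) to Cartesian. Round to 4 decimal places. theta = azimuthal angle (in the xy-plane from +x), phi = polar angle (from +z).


x = 18 * sin(0) * cos(105) = 0
y = 18 * sin(0) * sin(105) = 0
z = 18 * cos(0) = 18

(0, 0, 18)


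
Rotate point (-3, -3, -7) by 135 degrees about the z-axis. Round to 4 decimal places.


x' = -3*cos(135) - -3*sin(135) = 4.2426
y' = -3*sin(135) + -3*cos(135) = 0
z' = -7

(4.2426, 0, -7)


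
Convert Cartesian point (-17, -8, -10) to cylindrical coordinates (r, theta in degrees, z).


r = sqrt((-17)^2 + (-8)^2) = 18.7883
theta = atan2(-8, -17) = 205.2011 deg
z = -10

r = 18.7883, theta = 205.2011 deg, z = -10


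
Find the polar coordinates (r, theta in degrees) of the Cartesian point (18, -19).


r = sqrt(18^2 + (-19)^2) = 26.1725
theta = atan2(-19, 18) = 313.4518 degrees

r = 26.1725, theta = 313.4518 degrees


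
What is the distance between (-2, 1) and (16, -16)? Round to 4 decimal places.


d = sqrt((16--2)^2 + (-16-1)^2) = 24.7588

24.7588


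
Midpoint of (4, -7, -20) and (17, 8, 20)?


Midpoint = ((4+17)/2, (-7+8)/2, (-20+20)/2) = (10.5, 0.5, 0)

(10.5, 0.5, 0)


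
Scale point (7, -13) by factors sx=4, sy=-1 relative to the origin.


Scaling: (x*sx, y*sy) = (7*4, -13*-1) = (28, 13)

(28, 13)


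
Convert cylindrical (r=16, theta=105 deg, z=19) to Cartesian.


x = 16 * cos(105) = -4.1411
y = 16 * sin(105) = 15.4548
z = 19

(-4.1411, 15.4548, 19)


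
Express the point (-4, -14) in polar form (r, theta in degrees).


r = sqrt((-4)^2 + (-14)^2) = 14.5602
theta = atan2(-14, -4) = 254.0546 degrees

r = 14.5602, theta = 254.0546 degrees


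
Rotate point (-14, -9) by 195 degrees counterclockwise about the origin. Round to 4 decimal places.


x' = -14*cos(195) - -9*sin(195) = 11.1936
y' = -14*sin(195) + -9*cos(195) = 12.3168

(11.1936, 12.3168)


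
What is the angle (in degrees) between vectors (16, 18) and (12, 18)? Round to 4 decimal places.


dot = 16*12 + 18*18 = 516
|u| = 24.0832, |v| = 21.6333
cos(angle) = 0.9904
angle = 7.9435 degrees

7.9435 degrees


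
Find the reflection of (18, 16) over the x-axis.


Reflection across x-axis: (x, y) -> (x, -y)
(18, 16) -> (18, -16)

(18, -16)


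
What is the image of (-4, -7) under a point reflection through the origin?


Reflection through origin: (x, y) -> (-x, -y)
(-4, -7) -> (4, 7)

(4, 7)


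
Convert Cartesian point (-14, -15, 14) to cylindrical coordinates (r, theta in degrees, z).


r = sqrt((-14)^2 + (-15)^2) = 20.5183
theta = atan2(-15, -14) = 226.9749 deg
z = 14

r = 20.5183, theta = 226.9749 deg, z = 14


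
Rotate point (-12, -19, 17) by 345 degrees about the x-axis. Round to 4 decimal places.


x' = -12
y' = -19*cos(345) - 17*sin(345) = -13.9527
z' = -19*sin(345) + 17*cos(345) = 21.3383

(-12, -13.9527, 21.3383)


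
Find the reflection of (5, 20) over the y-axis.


Reflection across y-axis: (x, y) -> (-x, y)
(5, 20) -> (-5, 20)

(-5, 20)


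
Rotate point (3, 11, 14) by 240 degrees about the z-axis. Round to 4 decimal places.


x' = 3*cos(240) - 11*sin(240) = 8.0263
y' = 3*sin(240) + 11*cos(240) = -8.0981
z' = 14

(8.0263, -8.0981, 14)


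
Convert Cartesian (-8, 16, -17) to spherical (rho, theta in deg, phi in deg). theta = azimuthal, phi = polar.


rho = sqrt((-8)^2 + 16^2 + (-17)^2) = 24.6779
theta = atan2(16, -8) = 116.5651 deg
phi = acos(-17/24.6779) = 133.5411 deg

rho = 24.6779, theta = 116.5651 deg, phi = 133.5411 deg


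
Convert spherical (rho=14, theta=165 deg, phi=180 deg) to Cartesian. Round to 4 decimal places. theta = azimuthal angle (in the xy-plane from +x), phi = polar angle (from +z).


x = 14 * sin(180) * cos(165) = 0
y = 14 * sin(180) * sin(165) = 0
z = 14 * cos(180) = -14

(0, 0, -14)


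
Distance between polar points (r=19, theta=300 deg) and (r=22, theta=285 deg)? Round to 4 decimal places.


d = sqrt(r1^2 + r2^2 - 2*r1*r2*cos(t2-t1))
d = sqrt(19^2 + 22^2 - 2*19*22*cos(285-300)) = 6.1226

6.1226


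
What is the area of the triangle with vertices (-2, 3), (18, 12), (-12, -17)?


Area = |x1(y2-y3) + x2(y3-y1) + x3(y1-y2)| / 2
= |-2*(12--17) + 18*(-17-3) + -12*(3-12)| / 2
= 155

155


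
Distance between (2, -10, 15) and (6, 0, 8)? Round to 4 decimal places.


d = sqrt((6-2)^2 + (0--10)^2 + (8-15)^2) = 12.8452

12.8452


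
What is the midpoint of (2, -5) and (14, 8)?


Midpoint = ((2+14)/2, (-5+8)/2) = (8, 1.5)

(8, 1.5)


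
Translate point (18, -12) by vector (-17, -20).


Translation: (x+dx, y+dy) = (18+-17, -12+-20) = (1, -32)

(1, -32)


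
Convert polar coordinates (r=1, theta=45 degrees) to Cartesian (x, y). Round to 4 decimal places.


x = 1 * cos(45) = 0.7071
y = 1 * sin(45) = 0.7071

(0.7071, 0.7071)


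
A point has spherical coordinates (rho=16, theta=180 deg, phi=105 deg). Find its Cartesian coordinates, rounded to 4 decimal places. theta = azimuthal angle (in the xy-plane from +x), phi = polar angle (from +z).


x = 16 * sin(105) * cos(180) = -15.4548
y = 16 * sin(105) * sin(180) = 0
z = 16 * cos(105) = -4.1411

(-15.4548, 0, -4.1411)


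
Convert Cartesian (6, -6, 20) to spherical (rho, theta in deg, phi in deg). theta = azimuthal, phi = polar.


rho = sqrt(6^2 + (-6)^2 + 20^2) = 21.7256
theta = atan2(-6, 6) = 315 deg
phi = acos(20/21.7256) = 22.9898 deg

rho = 21.7256, theta = 315 deg, phi = 22.9898 deg


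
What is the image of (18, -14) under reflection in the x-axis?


Reflection across x-axis: (x, y) -> (x, -y)
(18, -14) -> (18, 14)

(18, 14)


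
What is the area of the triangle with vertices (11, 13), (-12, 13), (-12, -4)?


Area = |x1(y2-y3) + x2(y3-y1) + x3(y1-y2)| / 2
= |11*(13--4) + -12*(-4-13) + -12*(13-13)| / 2
= 195.5

195.5


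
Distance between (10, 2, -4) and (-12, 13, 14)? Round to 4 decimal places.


d = sqrt((-12-10)^2 + (13-2)^2 + (14--4)^2) = 30.4795

30.4795


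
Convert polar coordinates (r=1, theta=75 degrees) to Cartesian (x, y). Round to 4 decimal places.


x = 1 * cos(75) = 0.2588
y = 1 * sin(75) = 0.9659

(0.2588, 0.9659)


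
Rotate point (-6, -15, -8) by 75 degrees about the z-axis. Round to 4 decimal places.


x' = -6*cos(75) - -15*sin(75) = 12.936
y' = -6*sin(75) + -15*cos(75) = -9.6778
z' = -8

(12.936, -9.6778, -8)


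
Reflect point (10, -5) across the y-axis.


Reflection across y-axis: (x, y) -> (-x, y)
(10, -5) -> (-10, -5)

(-10, -5)


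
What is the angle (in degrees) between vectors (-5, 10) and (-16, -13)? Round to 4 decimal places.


dot = -5*-16 + 10*-13 = -50
|u| = 11.1803, |v| = 20.6155
cos(angle) = -0.2169
angle = 102.5288 degrees

102.5288 degrees


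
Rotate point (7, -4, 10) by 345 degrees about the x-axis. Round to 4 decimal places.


x' = 7
y' = -4*cos(345) - 10*sin(345) = -1.2755
z' = -4*sin(345) + 10*cos(345) = 10.6945

(7, -1.2755, 10.6945)


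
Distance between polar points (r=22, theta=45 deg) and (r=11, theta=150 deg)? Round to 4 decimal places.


d = sqrt(r1^2 + r2^2 - 2*r1*r2*cos(t2-t1))
d = sqrt(22^2 + 11^2 - 2*22*11*cos(150-45)) = 27.0235

27.0235


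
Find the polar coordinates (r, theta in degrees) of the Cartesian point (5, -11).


r = sqrt(5^2 + (-11)^2) = 12.083
theta = atan2(-11, 5) = 294.444 degrees

r = 12.083, theta = 294.444 degrees


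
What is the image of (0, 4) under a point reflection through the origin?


Reflection through origin: (x, y) -> (-x, -y)
(0, 4) -> (0, -4)

(0, -4)


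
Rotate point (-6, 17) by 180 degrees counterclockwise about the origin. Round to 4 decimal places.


x' = -6*cos(180) - 17*sin(180) = 6
y' = -6*sin(180) + 17*cos(180) = -17

(6, -17)


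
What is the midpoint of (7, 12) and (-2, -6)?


Midpoint = ((7+-2)/2, (12+-6)/2) = (2.5, 3)

(2.5, 3)


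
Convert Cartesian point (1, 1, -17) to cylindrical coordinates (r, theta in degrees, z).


r = sqrt(1^2 + 1^2) = 1.4142
theta = atan2(1, 1) = 45 deg
z = -17

r = 1.4142, theta = 45 deg, z = -17


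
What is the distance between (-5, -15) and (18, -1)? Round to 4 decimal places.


d = sqrt((18--5)^2 + (-1--15)^2) = 26.9258

26.9258


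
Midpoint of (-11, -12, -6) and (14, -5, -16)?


Midpoint = ((-11+14)/2, (-12+-5)/2, (-6+-16)/2) = (1.5, -8.5, -11)

(1.5, -8.5, -11)


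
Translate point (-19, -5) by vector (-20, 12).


Translation: (x+dx, y+dy) = (-19+-20, -5+12) = (-39, 7)

(-39, 7)


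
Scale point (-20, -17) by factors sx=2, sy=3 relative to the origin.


Scaling: (x*sx, y*sy) = (-20*2, -17*3) = (-40, -51)

(-40, -51)


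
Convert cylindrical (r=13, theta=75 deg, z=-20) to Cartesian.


x = 13 * cos(75) = 3.3646
y = 13 * sin(75) = 12.557
z = -20

(3.3646, 12.557, -20)


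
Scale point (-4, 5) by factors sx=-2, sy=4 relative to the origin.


Scaling: (x*sx, y*sy) = (-4*-2, 5*4) = (8, 20)

(8, 20)


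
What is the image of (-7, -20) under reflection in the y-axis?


Reflection across y-axis: (x, y) -> (-x, y)
(-7, -20) -> (7, -20)

(7, -20)


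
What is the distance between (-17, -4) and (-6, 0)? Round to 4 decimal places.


d = sqrt((-6--17)^2 + (0--4)^2) = 11.7047

11.7047


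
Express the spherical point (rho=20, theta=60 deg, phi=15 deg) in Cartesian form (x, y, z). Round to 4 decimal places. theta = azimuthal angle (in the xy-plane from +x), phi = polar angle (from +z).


x = 20 * sin(15) * cos(60) = 2.5882
y = 20 * sin(15) * sin(60) = 4.4829
z = 20 * cos(15) = 19.3185

(2.5882, 4.4829, 19.3185)


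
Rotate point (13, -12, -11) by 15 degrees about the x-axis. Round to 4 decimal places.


x' = 13
y' = -12*cos(15) - -11*sin(15) = -8.7441
z' = -12*sin(15) + -11*cos(15) = -13.731

(13, -8.7441, -13.731)


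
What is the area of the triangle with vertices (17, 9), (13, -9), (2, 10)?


Area = |x1(y2-y3) + x2(y3-y1) + x3(y1-y2)| / 2
= |17*(-9-10) + 13*(10-9) + 2*(9--9)| / 2
= 137

137


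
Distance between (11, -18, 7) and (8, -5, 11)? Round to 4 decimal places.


d = sqrt((8-11)^2 + (-5--18)^2 + (11-7)^2) = 13.9284

13.9284


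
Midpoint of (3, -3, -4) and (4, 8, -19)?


Midpoint = ((3+4)/2, (-3+8)/2, (-4+-19)/2) = (3.5, 2.5, -11.5)

(3.5, 2.5, -11.5)


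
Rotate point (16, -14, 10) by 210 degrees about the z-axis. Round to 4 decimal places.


x' = 16*cos(210) - -14*sin(210) = -20.8564
y' = 16*sin(210) + -14*cos(210) = 4.1244
z' = 10

(-20.8564, 4.1244, 10)


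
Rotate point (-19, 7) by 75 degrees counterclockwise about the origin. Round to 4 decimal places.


x' = -19*cos(75) - 7*sin(75) = -11.679
y' = -19*sin(75) + 7*cos(75) = -16.5409

(-11.679, -16.5409)


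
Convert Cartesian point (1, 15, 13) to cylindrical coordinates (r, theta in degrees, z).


r = sqrt(1^2 + 15^2) = 15.0333
theta = atan2(15, 1) = 86.1859 deg
z = 13

r = 15.0333, theta = 86.1859 deg, z = 13


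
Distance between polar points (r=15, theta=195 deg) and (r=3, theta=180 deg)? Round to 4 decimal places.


d = sqrt(r1^2 + r2^2 - 2*r1*r2*cos(t2-t1))
d = sqrt(15^2 + 3^2 - 2*15*3*cos(180-195)) = 12.1271

12.1271


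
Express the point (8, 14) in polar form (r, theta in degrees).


r = sqrt(8^2 + 14^2) = 16.1245
theta = atan2(14, 8) = 60.2551 degrees

r = 16.1245, theta = 60.2551 degrees


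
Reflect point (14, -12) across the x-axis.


Reflection across x-axis: (x, y) -> (x, -y)
(14, -12) -> (14, 12)

(14, 12)


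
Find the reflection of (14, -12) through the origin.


Reflection through origin: (x, y) -> (-x, -y)
(14, -12) -> (-14, 12)

(-14, 12)


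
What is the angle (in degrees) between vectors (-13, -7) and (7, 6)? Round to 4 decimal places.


dot = -13*7 + -7*6 = -133
|u| = 14.7648, |v| = 9.2195
cos(angle) = -0.977
angle = 167.6995 degrees

167.6995 degrees


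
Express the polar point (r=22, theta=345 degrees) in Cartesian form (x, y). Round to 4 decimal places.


x = 22 * cos(345) = 21.2504
y = 22 * sin(345) = -5.694

(21.2504, -5.694)


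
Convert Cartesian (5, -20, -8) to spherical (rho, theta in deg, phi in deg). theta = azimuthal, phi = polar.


rho = sqrt(5^2 + (-20)^2 + (-8)^2) = 22.1133
theta = atan2(-20, 5) = 284.0362 deg
phi = acos(-8/22.1133) = 111.2091 deg

rho = 22.1133, theta = 284.0362 deg, phi = 111.2091 deg


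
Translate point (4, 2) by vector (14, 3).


Translation: (x+dx, y+dy) = (4+14, 2+3) = (18, 5)

(18, 5)


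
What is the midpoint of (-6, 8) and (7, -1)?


Midpoint = ((-6+7)/2, (8+-1)/2) = (0.5, 3.5)

(0.5, 3.5)


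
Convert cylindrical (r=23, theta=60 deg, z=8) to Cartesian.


x = 23 * cos(60) = 11.5
y = 23 * sin(60) = 19.9186
z = 8

(11.5, 19.9186, 8)


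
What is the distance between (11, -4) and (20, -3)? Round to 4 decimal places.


d = sqrt((20-11)^2 + (-3--4)^2) = 9.0554

9.0554


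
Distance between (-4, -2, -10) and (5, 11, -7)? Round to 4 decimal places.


d = sqrt((5--4)^2 + (11--2)^2 + (-7--10)^2) = 16.0935

16.0935


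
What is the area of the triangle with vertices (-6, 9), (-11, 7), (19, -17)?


Area = |x1(y2-y3) + x2(y3-y1) + x3(y1-y2)| / 2
= |-6*(7--17) + -11*(-17-9) + 19*(9-7)| / 2
= 90

90


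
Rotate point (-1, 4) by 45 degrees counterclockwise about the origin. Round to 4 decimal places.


x' = -1*cos(45) - 4*sin(45) = -3.5355
y' = -1*sin(45) + 4*cos(45) = 2.1213

(-3.5355, 2.1213)


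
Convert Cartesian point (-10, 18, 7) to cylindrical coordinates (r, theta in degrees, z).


r = sqrt((-10)^2 + 18^2) = 20.5913
theta = atan2(18, -10) = 119.0546 deg
z = 7

r = 20.5913, theta = 119.0546 deg, z = 7


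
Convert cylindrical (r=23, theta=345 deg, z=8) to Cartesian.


x = 23 * cos(345) = 22.2163
y = 23 * sin(345) = -5.9528
z = 8

(22.2163, -5.9528, 8)


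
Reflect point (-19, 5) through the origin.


Reflection through origin: (x, y) -> (-x, -y)
(-19, 5) -> (19, -5)

(19, -5)


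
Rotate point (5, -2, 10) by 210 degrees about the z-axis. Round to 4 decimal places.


x' = 5*cos(210) - -2*sin(210) = -5.3301
y' = 5*sin(210) + -2*cos(210) = -0.7679
z' = 10

(-5.3301, -0.7679, 10)


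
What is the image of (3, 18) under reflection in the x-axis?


Reflection across x-axis: (x, y) -> (x, -y)
(3, 18) -> (3, -18)

(3, -18)


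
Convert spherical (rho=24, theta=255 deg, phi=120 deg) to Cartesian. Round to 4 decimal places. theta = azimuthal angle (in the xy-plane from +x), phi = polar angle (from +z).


x = 24 * sin(120) * cos(255) = -5.3795
y = 24 * sin(120) * sin(255) = -20.0764
z = 24 * cos(120) = -12

(-5.3795, -20.0764, -12)


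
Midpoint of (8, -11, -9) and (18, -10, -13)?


Midpoint = ((8+18)/2, (-11+-10)/2, (-9+-13)/2) = (13, -10.5, -11)

(13, -10.5, -11)


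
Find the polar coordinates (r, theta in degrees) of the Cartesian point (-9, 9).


r = sqrt((-9)^2 + 9^2) = 12.7279
theta = atan2(9, -9) = 135 degrees

r = 12.7279, theta = 135 degrees


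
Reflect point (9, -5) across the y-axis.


Reflection across y-axis: (x, y) -> (-x, y)
(9, -5) -> (-9, -5)

(-9, -5)


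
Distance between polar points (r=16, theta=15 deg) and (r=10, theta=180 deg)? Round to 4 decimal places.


d = sqrt(r1^2 + r2^2 - 2*r1*r2*cos(t2-t1))
d = sqrt(16^2 + 10^2 - 2*16*10*cos(180-15)) = 25.7895

25.7895


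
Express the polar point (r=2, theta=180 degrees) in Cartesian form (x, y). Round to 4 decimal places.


x = 2 * cos(180) = -2
y = 2 * sin(180) = 0

(-2, 0)


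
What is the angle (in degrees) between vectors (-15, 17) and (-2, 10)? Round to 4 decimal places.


dot = -15*-2 + 17*10 = 200
|u| = 22.6716, |v| = 10.198
cos(angle) = 0.865
angle = 30.1137 degrees

30.1137 degrees


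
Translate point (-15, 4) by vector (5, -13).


Translation: (x+dx, y+dy) = (-15+5, 4+-13) = (-10, -9)

(-10, -9)


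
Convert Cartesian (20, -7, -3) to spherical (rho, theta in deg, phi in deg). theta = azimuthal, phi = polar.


rho = sqrt(20^2 + (-7)^2 + (-3)^2) = 21.4009
theta = atan2(-7, 20) = 340.71 deg
phi = acos(-3/21.4009) = 98.0583 deg

rho = 21.4009, theta = 340.71 deg, phi = 98.0583 deg


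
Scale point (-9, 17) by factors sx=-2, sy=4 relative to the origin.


Scaling: (x*sx, y*sy) = (-9*-2, 17*4) = (18, 68)

(18, 68)


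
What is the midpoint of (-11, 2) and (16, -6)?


Midpoint = ((-11+16)/2, (2+-6)/2) = (2.5, -2)

(2.5, -2)


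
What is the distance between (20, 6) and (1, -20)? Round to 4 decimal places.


d = sqrt((1-20)^2 + (-20-6)^2) = 32.2025

32.2025


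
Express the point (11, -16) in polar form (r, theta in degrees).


r = sqrt(11^2 + (-16)^2) = 19.4165
theta = atan2(-16, 11) = 304.5085 degrees

r = 19.4165, theta = 304.5085 degrees


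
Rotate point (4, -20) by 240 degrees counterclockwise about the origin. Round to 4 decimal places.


x' = 4*cos(240) - -20*sin(240) = -19.3205
y' = 4*sin(240) + -20*cos(240) = 6.5359

(-19.3205, 6.5359)


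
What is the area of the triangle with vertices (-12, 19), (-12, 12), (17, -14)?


Area = |x1(y2-y3) + x2(y3-y1) + x3(y1-y2)| / 2
= |-12*(12--14) + -12*(-14-19) + 17*(19-12)| / 2
= 101.5

101.5


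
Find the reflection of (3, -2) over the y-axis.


Reflection across y-axis: (x, y) -> (-x, y)
(3, -2) -> (-3, -2)

(-3, -2)


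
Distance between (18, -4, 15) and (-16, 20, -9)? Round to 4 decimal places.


d = sqrt((-16-18)^2 + (20--4)^2 + (-9-15)^2) = 48.0416

48.0416


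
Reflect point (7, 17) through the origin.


Reflection through origin: (x, y) -> (-x, -y)
(7, 17) -> (-7, -17)

(-7, -17)


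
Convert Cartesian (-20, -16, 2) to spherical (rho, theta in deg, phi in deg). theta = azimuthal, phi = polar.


rho = sqrt((-20)^2 + (-16)^2 + 2^2) = 25.6905
theta = atan2(-16, -20) = 218.6598 deg
phi = acos(2/25.6905) = 85.535 deg

rho = 25.6905, theta = 218.6598 deg, phi = 85.535 deg


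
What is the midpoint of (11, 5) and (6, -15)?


Midpoint = ((11+6)/2, (5+-15)/2) = (8.5, -5)

(8.5, -5)


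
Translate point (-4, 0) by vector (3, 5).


Translation: (x+dx, y+dy) = (-4+3, 0+5) = (-1, 5)

(-1, 5)


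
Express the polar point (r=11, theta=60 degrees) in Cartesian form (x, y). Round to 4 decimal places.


x = 11 * cos(60) = 5.5
y = 11 * sin(60) = 9.5263

(5.5, 9.5263)


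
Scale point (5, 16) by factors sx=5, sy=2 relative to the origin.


Scaling: (x*sx, y*sy) = (5*5, 16*2) = (25, 32)

(25, 32)


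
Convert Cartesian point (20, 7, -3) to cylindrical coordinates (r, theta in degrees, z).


r = sqrt(20^2 + 7^2) = 21.1896
theta = atan2(7, 20) = 19.29 deg
z = -3

r = 21.1896, theta = 19.29 deg, z = -3


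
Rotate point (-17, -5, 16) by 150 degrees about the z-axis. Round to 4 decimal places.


x' = -17*cos(150) - -5*sin(150) = 17.2224
y' = -17*sin(150) + -5*cos(150) = -4.1699
z' = 16

(17.2224, -4.1699, 16)


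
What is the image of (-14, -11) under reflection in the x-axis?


Reflection across x-axis: (x, y) -> (x, -y)
(-14, -11) -> (-14, 11)

(-14, 11)


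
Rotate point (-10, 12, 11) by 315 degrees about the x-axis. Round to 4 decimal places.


x' = -10
y' = 12*cos(315) - 11*sin(315) = 16.2635
z' = 12*sin(315) + 11*cos(315) = -0.7071

(-10, 16.2635, -0.7071)


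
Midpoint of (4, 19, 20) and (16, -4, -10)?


Midpoint = ((4+16)/2, (19+-4)/2, (20+-10)/2) = (10, 7.5, 5)

(10, 7.5, 5)


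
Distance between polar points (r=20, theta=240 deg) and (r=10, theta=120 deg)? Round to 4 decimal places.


d = sqrt(r1^2 + r2^2 - 2*r1*r2*cos(t2-t1))
d = sqrt(20^2 + 10^2 - 2*20*10*cos(120-240)) = 26.4575

26.4575


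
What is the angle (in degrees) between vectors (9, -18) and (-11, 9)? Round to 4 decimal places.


dot = 9*-11 + -18*9 = -261
|u| = 20.1246, |v| = 14.2127
cos(angle) = -0.9125
angle = 155.8545 degrees

155.8545 degrees


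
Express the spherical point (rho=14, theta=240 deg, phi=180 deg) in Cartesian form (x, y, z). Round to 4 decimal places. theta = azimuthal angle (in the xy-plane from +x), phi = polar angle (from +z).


x = 14 * sin(180) * cos(240) = 0
y = 14 * sin(180) * sin(240) = 0
z = 14 * cos(180) = -14

(0, 0, -14)


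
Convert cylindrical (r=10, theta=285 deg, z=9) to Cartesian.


x = 10 * cos(285) = 2.5882
y = 10 * sin(285) = -9.6593
z = 9

(2.5882, -9.6593, 9)


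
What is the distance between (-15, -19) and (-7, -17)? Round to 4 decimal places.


d = sqrt((-7--15)^2 + (-17--19)^2) = 8.2462

8.2462


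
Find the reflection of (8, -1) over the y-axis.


Reflection across y-axis: (x, y) -> (-x, y)
(8, -1) -> (-8, -1)

(-8, -1)


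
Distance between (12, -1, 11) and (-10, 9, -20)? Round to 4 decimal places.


d = sqrt((-10-12)^2 + (9--1)^2 + (-20-11)^2) = 39.3065

39.3065


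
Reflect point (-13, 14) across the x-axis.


Reflection across x-axis: (x, y) -> (x, -y)
(-13, 14) -> (-13, -14)

(-13, -14)


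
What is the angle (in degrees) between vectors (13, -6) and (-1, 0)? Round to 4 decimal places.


dot = 13*-1 + -6*0 = -13
|u| = 14.3178, |v| = 1
cos(angle) = -0.908
angle = 155.2249 degrees

155.2249 degrees


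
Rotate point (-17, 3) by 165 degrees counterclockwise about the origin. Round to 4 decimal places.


x' = -17*cos(165) - 3*sin(165) = 15.6443
y' = -17*sin(165) + 3*cos(165) = -7.2977

(15.6443, -7.2977)
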